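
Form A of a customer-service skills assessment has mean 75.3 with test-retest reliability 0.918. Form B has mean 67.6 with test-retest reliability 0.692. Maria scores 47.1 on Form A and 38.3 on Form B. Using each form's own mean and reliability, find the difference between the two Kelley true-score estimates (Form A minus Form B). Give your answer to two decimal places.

T̂_A = 0.918(47.1) + 0.082(75.3) = 49.4124
T̂_B = 0.692(38.3) + 0.308(67.6) = 47.3244
T̂_A − T̂_B = 2.0880

2.09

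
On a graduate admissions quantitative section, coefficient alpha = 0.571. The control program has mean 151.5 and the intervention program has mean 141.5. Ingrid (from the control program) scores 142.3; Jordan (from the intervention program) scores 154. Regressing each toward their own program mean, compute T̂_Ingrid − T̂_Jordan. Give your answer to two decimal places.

-2.39

T̂_Ingrid = 0.571(142.3) + 0.429(151.5) = 146.2468
T̂_Jordan = 0.571(154) + 0.429(141.5) = 148.6375
Difference = 146.2468 − 148.6375 = -2.3907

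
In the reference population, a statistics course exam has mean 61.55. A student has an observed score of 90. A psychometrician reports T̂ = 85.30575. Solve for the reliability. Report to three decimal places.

T̂ = ρX + (1 − ρ)μ  ⇒  T̂ − μ = ρ(X − μ)
ρ = (T̂ − μ)/(X − μ) = (85.30575 − 61.55) / (90 − 61.55) = 23.75575 / 28.45 = 0.83500

0.835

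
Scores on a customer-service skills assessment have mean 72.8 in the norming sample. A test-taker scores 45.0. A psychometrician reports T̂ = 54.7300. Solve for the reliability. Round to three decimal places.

0.650

T̂ = ρX + (1 − ρ)μ  ⇒  T̂ − μ = ρ(X − μ)
ρ = (T̂ − μ)/(X − μ) = (54.7300 − 72.8) / (45.0 − 72.8) = -18.0700 / -27.8 = 0.65000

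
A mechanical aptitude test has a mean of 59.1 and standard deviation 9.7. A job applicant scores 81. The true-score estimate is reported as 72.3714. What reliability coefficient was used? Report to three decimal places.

T̂ = ρX + (1 − ρ)μ  ⇒  T̂ − μ = ρ(X − μ)
ρ = (T̂ − μ)/(X − μ) = (72.3714 − 59.1) / (81 − 59.1) = 13.2714 / 21.9 = 0.60600

0.606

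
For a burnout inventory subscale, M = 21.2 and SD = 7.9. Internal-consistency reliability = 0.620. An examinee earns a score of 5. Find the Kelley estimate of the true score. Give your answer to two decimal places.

Kelley's formula gives T̂ = 0.620·5 + 0.380·21.2 = 3.100 + 8.0560 = 11.156.

11.16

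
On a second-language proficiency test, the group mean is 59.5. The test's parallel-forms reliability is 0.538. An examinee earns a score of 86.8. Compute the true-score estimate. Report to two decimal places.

74.19

T̂ = 0.538(86.8) + 0.462(59.5) = 46.6984 + 27.4890 = 74.187 → 74.19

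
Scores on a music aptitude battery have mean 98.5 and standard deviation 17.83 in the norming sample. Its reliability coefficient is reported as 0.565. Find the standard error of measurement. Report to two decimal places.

SEM = SD · √(1 − ρ) = 17.83 × √0.435 = 17.83 × 0.6595 = 11.760

11.76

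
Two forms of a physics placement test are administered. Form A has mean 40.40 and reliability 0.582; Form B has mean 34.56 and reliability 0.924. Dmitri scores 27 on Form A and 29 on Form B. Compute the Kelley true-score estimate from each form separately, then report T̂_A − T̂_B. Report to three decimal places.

T̂_A = 0.582(27) + 0.418(40.40) = 32.60120
T̂_B = 0.924(29) + 0.076(34.56) = 29.42256
T̂_A − T̂_B = 3.17864

3.179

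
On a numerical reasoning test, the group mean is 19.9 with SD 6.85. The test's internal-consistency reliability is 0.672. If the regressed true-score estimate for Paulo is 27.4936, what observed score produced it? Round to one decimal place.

31.2

T̂ = ρX + (1 − ρ)μ  ⇒  X = (T̂ − (1 − ρ)μ) / ρ
X = (27.4936 − 0.328 × 19.9) / 0.672 = (27.4936 − 6.5272) / 0.672 = 20.9664 / 0.672 = 31.200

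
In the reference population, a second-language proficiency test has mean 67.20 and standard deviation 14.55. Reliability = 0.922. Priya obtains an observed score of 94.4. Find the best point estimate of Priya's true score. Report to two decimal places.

92.28

T̂ = ρX + (1 − ρ)μ
  = 0.922 × 94.4 + 0.078 × 67.20
  = 87.0368 + 5.24160
  = 92.278
  ≈ 92.28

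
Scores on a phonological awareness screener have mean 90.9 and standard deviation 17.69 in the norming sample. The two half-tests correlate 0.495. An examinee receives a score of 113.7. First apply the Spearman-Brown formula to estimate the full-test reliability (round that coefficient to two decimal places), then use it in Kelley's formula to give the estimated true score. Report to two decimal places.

105.95

Spearman-Brown: ρ = 2r/(1 + r) = 2(0.495)/(1 + 0.495) = 0.9900/1.495 = 0.6622 → 0.66
T̂ = 0.66(113.7) + 0.34(90.9) = 75.042 + 30.906 = 105.948 → 105.95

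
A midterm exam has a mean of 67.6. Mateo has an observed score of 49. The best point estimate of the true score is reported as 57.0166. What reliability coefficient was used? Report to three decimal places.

T̂ = ρX + (1 − ρ)μ  ⇒  T̂ − μ = ρ(X − μ)
ρ = (T̂ − μ)/(X − μ) = (57.0166 − 67.6) / (49 − 67.6) = -10.5834 / -18.6 = 0.56900

0.569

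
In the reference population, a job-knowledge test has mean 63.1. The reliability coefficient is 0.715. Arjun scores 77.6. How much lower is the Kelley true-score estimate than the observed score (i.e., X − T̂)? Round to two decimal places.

4.13

T̂ = ρX + (1 − ρ)μ
  = 0.715 × 77.6 + 0.285 × 63.1
  = 55.4840 + 17.9835
  = 73.4675
  ≈ 73.468
X − T̂ = 77.6 − 73.468 = 4.132 → 4.13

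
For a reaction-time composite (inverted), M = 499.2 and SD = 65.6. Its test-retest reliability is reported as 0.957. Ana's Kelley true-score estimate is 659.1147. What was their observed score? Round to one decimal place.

T̂ = ρX + (1 − ρ)μ  ⇒  X = (T̂ − (1 − ρ)μ) / ρ
X = (659.1147 − 0.043 × 499.2) / 0.957 = (659.1147 − 21.4656) / 0.957 = 637.6491 / 0.957 = 666.300

666.3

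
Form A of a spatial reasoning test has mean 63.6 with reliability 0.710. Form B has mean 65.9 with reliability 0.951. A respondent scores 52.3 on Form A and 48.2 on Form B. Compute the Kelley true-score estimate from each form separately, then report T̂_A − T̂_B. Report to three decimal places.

T̂_A = 0.710(52.3) + 0.290(63.6) = 55.57700
T̂_B = 0.951(48.2) + 0.049(65.9) = 49.06730
T̂_A − T̂_B = 6.50970

6.510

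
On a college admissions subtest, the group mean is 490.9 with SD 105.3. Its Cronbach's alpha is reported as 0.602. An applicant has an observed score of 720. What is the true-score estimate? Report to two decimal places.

628.82

T̂ = 0.602(720) + 0.398(490.9) = 433.440 + 195.3782 = 628.818 → 628.82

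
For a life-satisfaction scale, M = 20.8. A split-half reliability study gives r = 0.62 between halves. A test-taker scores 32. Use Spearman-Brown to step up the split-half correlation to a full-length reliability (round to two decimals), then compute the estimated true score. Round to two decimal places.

29.42

Spearman-Brown: ρ = 2r/(1 + r) = 2(0.62)/(1 + 0.62) = 1.240/1.62 = 0.7654 → 0.77
Weight the observed score by reliability and the mean by (1 − reliability): T̂ = 0.77·32 + 0.23·20.8 = 24.64 + 4.784 = 29.424.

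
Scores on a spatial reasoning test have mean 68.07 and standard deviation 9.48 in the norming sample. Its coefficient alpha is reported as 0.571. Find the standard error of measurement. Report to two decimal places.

SEM = SD · √(1 − ρ) = 9.48 × √0.429 = 9.48 × 0.6550 = 6.209

6.21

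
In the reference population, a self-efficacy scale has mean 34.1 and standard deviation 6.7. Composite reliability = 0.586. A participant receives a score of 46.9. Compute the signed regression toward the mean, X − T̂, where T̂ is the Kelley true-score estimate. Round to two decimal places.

T̂ = ρX + (1 − ρ)μ
  = 0.586 × 46.9 + 0.414 × 34.1
  = 27.4834 + 14.1174
  = 41.6008
  ≈ 41.601
X − T̂ = 46.9 − 41.601 = 5.299 → 5.30

5.30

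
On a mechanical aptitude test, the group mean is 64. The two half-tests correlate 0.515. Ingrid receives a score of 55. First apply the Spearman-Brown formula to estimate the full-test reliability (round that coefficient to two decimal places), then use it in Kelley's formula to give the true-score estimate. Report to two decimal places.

57.88

Spearman-Brown: ρ = 2r/(1 + r) = 2(0.515)/(1 + 0.515) = 1.0300/1.515 = 0.6799 → 0.68
T̂ = ρX + (1 − ρ)μ
  = 0.68 × 55 + 0.32 × 64
  = 37.40 + 20.48
  = 57.880
  ≈ 57.88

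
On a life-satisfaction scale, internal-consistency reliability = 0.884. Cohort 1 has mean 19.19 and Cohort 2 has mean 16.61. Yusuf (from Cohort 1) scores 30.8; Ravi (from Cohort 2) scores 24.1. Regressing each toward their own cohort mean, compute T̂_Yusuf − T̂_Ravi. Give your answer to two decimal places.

T̂_Yusuf = 0.884(30.8) + 0.116(19.19) = 29.4532
T̂_Ravi = 0.884(24.1) + 0.116(16.61) = 23.2312
Difference = 29.4532 − 23.2312 = 6.2221

6.22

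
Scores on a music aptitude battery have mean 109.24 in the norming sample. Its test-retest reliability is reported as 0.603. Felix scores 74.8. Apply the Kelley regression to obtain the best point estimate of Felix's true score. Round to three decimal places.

88.473

T̂ = 0.603(74.8) + 0.397(109.24) = 45.1044 + 43.36828 = 88.4727 → 88.473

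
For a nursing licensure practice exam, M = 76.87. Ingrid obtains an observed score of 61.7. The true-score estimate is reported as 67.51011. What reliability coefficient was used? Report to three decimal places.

T̂ = ρX + (1 − ρ)μ  ⇒  T̂ − μ = ρ(X − μ)
ρ = (T̂ − μ)/(X − μ) = (67.51011 − 76.87) / (61.7 − 76.87) = -9.35989 / -15.17 = 0.61700

0.617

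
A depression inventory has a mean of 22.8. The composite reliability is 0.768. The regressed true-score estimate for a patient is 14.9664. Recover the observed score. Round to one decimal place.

12.6

T̂ = ρX + (1 − ρ)μ  ⇒  X = (T̂ − (1 − ρ)μ) / ρ
X = (14.9664 − 0.232 × 22.8) / 0.768 = (14.9664 − 5.2896) / 0.768 = 9.6768 / 0.768 = 12.600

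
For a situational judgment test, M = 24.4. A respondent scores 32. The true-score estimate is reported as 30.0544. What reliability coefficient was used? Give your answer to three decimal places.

0.744

T̂ = ρX + (1 − ρ)μ  ⇒  T̂ − μ = ρ(X − μ)
ρ = (T̂ − μ)/(X − μ) = (30.0544 − 24.4) / (32 − 24.4) = 5.6544 / 7.6 = 0.74400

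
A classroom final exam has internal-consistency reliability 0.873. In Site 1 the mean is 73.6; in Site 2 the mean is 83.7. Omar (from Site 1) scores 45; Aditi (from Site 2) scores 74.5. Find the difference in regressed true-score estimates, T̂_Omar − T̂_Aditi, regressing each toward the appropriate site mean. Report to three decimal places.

T̂_Omar = 0.873(45) + 0.127(73.6) = 48.63220
T̂_Aditi = 0.873(74.5) + 0.127(83.7) = 75.66840
Difference = 48.63220 − 75.66840 = -27.03620

-27.036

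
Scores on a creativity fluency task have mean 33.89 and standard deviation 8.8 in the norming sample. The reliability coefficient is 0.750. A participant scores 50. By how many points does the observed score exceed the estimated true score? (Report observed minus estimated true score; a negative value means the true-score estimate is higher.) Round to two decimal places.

Kelley's formula gives T̂ = 0.750·50 + 0.250·33.89 = 37.500 + 8.47250 = 45.9725.
X − T̂ = 50 − 45.972 = 4.028 → 4.03

4.03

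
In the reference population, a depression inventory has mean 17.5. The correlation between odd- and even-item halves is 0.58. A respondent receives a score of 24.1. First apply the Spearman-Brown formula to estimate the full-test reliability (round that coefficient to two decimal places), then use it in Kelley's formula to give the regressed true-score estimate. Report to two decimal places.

Spearman-Brown: ρ = 2r/(1 + r) = 2(0.58)/(1 + 0.58) = 1.160/1.58 = 0.7342 → 0.73
T̂ = ρX + (1 − ρ)μ
  = 0.73 × 24.1 + 0.27 × 17.5
  = 17.593 + 4.725
  = 22.318
  ≈ 22.32

22.32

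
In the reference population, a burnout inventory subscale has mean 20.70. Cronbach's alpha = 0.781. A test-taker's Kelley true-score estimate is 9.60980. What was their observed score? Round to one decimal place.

6.5

T̂ = ρX + (1 − ρ)μ  ⇒  X = (T̂ − (1 − ρ)μ) / ρ
X = (9.60980 − 0.219 × 20.70) / 0.781 = (9.60980 − 4.53330) / 0.781 = 5.07650 / 0.781 = 6.500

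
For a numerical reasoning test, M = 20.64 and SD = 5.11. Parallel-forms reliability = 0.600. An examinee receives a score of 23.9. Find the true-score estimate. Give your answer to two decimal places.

T̂ = 0.600(23.9) + 0.400(20.64) = 14.3400 + 8.25600 = 22.596 → 22.60

22.60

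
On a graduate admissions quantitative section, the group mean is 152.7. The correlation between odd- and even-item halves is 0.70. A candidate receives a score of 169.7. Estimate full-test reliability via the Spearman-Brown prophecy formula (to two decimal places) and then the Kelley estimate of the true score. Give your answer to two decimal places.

Spearman-Brown: ρ = 2r/(1 + r) = 2(0.70)/(1 + 0.70) = 1.400/1.70 = 0.8235 → 0.82
Kelley's formula gives T̂ = 0.82·169.7 + 0.18·152.7 = 139.154 + 27.486 = 166.640.

166.64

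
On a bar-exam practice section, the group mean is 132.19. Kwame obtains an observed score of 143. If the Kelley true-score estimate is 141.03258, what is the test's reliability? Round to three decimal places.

T̂ = ρX + (1 − ρ)μ  ⇒  T̂ − μ = ρ(X − μ)
ρ = (T̂ − μ)/(X − μ) = (141.03258 − 132.19) / (143 − 132.19) = 8.84258 / 10.81 = 0.81800

0.818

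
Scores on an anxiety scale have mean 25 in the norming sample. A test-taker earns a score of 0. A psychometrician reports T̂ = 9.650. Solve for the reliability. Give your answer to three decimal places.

T̂ = ρX + (1 − ρ)μ  ⇒  T̂ − μ = ρ(X − μ)
ρ = (T̂ − μ)/(X − μ) = (9.650 − 25) / (0 − 25) = -15.350 / -25.0 = 0.61400

0.614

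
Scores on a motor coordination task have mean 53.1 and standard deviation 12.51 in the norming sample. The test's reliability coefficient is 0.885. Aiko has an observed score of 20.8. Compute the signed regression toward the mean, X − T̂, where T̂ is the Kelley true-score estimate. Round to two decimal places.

-3.71

T̂ = ρX + (1 − ρ)μ
  = 0.885 × 20.8 + 0.115 × 53.1
  = 18.4080 + 6.1065
  = 24.5145
  ≈ 24.515
X − T̂ = 20.8 − 24.515 = -3.715 → -3.71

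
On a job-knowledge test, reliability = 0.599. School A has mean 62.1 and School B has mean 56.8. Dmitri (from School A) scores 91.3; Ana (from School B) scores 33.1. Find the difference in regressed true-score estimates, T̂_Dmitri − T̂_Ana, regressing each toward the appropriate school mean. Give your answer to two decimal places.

36.99

T̂_Dmitri = 0.599(91.3) + 0.401(62.1) = 79.5908
T̂_Ana = 0.599(33.1) + 0.401(56.8) = 42.6037
Difference = 79.5908 − 42.6037 = 36.9871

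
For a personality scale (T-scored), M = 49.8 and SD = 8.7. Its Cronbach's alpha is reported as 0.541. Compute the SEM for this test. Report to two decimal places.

SEM = SD · √(1 − ρ) = 8.7 × √0.459 = 8.7 × 0.6775 = 5.894

5.89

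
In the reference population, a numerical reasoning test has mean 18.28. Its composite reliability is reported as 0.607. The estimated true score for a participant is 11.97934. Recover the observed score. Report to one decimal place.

T̂ = ρX + (1 − ρ)μ  ⇒  X = (T̂ − (1 − ρ)μ) / ρ
X = (11.97934 − 0.393 × 18.28) / 0.607 = (11.97934 − 7.18404) / 0.607 = 4.79530 / 0.607 = 7.900

7.9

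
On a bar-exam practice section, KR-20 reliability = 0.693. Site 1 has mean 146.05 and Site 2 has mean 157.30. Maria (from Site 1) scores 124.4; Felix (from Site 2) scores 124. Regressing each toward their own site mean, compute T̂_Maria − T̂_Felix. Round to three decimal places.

-3.177

T̂_Maria = 0.693(124.4) + 0.307(146.05) = 131.04655
T̂_Felix = 0.693(124) + 0.307(157.30) = 134.22310
Difference = 131.04655 − 134.22310 = -3.17655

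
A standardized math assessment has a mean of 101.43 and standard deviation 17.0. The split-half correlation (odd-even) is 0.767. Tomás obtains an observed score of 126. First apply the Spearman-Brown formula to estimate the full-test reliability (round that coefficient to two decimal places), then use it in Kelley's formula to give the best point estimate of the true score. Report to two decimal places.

122.81

Spearman-Brown: ρ = 2r/(1 + r) = 2(0.767)/(1 + 0.767) = 1.5340/1.767 = 0.8681 → 0.87
T̂ = 0.87(126) + 0.13(101.43) = 109.62 + 13.1859 = 122.806 → 122.81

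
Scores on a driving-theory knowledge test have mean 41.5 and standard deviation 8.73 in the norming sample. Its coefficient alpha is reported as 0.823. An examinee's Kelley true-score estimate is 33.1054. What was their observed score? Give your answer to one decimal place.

31.3

T̂ = ρX + (1 − ρ)μ  ⇒  X = (T̂ − (1 − ρ)μ) / ρ
X = (33.1054 − 0.177 × 41.5) / 0.823 = (33.1054 − 7.3455) / 0.823 = 25.7599 / 0.823 = 31.300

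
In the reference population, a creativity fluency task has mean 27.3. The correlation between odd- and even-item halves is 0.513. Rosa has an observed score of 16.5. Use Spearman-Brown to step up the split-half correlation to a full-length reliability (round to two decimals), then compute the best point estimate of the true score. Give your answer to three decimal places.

Spearman-Brown: ρ = 2r/(1 + r) = 2(0.513)/(1 + 0.513) = 1.0260/1.513 = 0.6781 → 0.68
T̂ = 0.68(16.5) + 0.32(27.3) = 11.220 + 8.736 = 19.9560 → 19.956

19.956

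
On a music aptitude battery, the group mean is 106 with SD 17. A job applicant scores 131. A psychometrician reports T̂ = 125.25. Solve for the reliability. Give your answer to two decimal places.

T̂ = ρX + (1 − ρ)μ  ⇒  T̂ − μ = ρ(X − μ)
ρ = (T̂ − μ)/(X − μ) = (125.25 − 106) / (131 − 106) = 19.25 / 25.0 = 0.7700

0.77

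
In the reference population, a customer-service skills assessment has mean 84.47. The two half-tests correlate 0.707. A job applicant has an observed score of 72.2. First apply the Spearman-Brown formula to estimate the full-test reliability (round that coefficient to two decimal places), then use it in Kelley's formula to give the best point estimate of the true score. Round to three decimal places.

74.286

Spearman-Brown: ρ = 2r/(1 + r) = 2(0.707)/(1 + 0.707) = 1.4140/1.707 = 0.8284 → 0.83
Regress the observed score toward the mean by the unreliability: T̂ = 0.83·72.2 + 0.17·84.47 = 59.926 + 14.3599 = 74.2859.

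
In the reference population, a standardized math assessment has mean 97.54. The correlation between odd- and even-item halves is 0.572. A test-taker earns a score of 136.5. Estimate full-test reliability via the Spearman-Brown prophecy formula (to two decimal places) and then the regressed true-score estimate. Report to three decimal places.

125.981

Spearman-Brown: ρ = 2r/(1 + r) = 2(0.572)/(1 + 0.572) = 1.1440/1.572 = 0.7277 → 0.73
Weight the observed score by reliability and the mean by (1 − reliability): T̂ = 0.73·136.5 + 0.27·97.54 = 99.645 + 26.3358 = 125.9808.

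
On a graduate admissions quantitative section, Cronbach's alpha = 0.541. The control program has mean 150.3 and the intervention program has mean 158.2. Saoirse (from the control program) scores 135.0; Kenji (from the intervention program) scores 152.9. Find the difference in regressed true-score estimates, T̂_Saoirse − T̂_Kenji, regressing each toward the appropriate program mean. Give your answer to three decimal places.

T̂_Saoirse = 0.541(135.0) + 0.459(150.3) = 142.02270
T̂_Kenji = 0.541(152.9) + 0.459(158.2) = 155.33270
Difference = 142.02270 − 155.33270 = -13.31000

-13.310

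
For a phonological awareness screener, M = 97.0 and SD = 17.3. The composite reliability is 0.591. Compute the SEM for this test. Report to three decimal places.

11.064

SEM = SD · √(1 − ρ) = 17.3 × √0.409 = 17.3 × 0.6395 = 11.0639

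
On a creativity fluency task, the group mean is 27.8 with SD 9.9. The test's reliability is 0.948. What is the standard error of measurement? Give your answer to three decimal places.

SEM = SD · √(1 − ρ) = 9.9 × √0.052 = 9.9 × 0.2280 = 2.2575

2.258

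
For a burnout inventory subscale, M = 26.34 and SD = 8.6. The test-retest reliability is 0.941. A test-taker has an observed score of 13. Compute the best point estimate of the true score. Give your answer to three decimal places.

T̂ = 0.941(13) + 0.059(26.34) = 12.233 + 1.55406 = 13.7871 → 13.787

13.787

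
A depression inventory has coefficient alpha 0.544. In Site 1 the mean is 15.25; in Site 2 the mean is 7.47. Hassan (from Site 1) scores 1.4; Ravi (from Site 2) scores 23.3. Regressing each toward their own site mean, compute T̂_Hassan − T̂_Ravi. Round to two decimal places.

T̂_Hassan = 0.544(1.4) + 0.456(15.25) = 7.7156
T̂_Ravi = 0.544(23.3) + 0.456(7.47) = 16.0815
Difference = 7.7156 − 16.0815 = -8.3659

-8.37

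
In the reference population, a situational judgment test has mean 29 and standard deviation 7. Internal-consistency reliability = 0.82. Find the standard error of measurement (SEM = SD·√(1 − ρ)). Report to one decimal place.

3.0

SEM = SD · √(1 − ρ) = 7 × √0.18 = 7 × 0.4243 = 2.970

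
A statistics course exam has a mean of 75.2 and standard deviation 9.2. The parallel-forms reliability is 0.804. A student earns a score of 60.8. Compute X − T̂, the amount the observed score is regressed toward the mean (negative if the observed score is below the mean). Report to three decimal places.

-2.822

T̂ = 0.804(60.8) + 0.196(75.2) = 48.8832 + 14.7392 = 63.62240 → 63.6224
X − T̂ = 60.8 − 63.6224 = -2.8224 → -2.822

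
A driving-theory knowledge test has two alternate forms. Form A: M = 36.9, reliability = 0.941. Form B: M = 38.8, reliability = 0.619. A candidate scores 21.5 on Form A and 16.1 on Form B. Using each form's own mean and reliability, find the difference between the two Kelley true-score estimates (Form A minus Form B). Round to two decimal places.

T̂_A = 0.941(21.5) + 0.059(36.9) = 22.4086
T̂_B = 0.619(16.1) + 0.381(38.8) = 24.7487
T̂_A − T̂_B = -2.3401

-2.34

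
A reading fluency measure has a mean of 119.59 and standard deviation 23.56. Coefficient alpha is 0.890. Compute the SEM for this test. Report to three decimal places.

SEM = SD · √(1 − ρ) = 23.56 × √0.110 = 23.56 × 0.3317 = 7.8140

7.814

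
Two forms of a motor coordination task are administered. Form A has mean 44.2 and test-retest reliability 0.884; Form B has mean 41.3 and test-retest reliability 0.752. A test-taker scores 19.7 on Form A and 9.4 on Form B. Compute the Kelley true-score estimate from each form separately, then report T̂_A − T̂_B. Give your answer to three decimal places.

5.231

T̂_A = 0.884(19.7) + 0.116(44.2) = 22.54200
T̂_B = 0.752(9.4) + 0.248(41.3) = 17.31120
T̂_A − T̂_B = 5.23080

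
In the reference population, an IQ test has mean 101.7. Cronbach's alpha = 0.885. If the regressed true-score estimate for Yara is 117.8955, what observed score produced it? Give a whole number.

120

T̂ = ρX + (1 − ρ)μ  ⇒  X = (T̂ − (1 − ρ)μ) / ρ
X = (117.8955 − 0.115 × 101.7) / 0.885 = (117.8955 − 11.6955) / 0.885 = 106.2000 / 0.885 = 120.00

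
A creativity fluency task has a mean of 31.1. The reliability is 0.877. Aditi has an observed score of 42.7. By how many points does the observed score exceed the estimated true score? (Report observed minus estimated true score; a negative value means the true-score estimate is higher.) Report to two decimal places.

T̂ = 0.877(42.7) + 0.123(31.1) = 37.4479 + 3.8253 = 41.2732 → 41.273
X − T̂ = 42.7 − 41.273 = 1.427 → 1.43

1.43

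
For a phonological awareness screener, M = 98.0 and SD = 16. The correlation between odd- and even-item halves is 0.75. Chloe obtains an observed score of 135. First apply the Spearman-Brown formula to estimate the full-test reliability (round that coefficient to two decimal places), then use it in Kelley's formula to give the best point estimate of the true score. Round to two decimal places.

Spearman-Brown: ρ = 2r/(1 + r) = 2(0.75)/(1 + 0.75) = 1.500/1.75 = 0.8571 → 0.86
T̂ = ρX + (1 − ρ)μ
  = 0.86 × 135 + 0.14 × 98.0
  = 116.10 + 13.720
  = 129.820
  ≈ 129.82

129.82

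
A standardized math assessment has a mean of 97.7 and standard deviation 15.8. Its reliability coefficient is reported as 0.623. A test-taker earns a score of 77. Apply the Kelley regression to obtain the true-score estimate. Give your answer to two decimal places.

T̂ = 0.623(77) + 0.377(97.7) = 47.971 + 36.8329 = 84.804 → 84.80

84.80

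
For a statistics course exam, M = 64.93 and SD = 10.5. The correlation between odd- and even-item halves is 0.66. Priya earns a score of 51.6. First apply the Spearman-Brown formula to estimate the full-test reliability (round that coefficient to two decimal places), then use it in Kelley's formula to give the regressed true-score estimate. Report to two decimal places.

54.27

Spearman-Brown: ρ = 2r/(1 + r) = 2(0.66)/(1 + 0.66) = 1.320/1.66 = 0.7952 → 0.80
T̂ = 0.80(51.6) + 0.20(64.93) = 41.280 + 12.9860 = 54.266 → 54.27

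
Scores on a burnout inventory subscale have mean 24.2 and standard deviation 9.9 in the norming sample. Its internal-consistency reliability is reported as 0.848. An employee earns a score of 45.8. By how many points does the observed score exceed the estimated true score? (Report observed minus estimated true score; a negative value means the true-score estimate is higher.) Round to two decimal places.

Kelley's formula gives T̂ = 0.848·45.8 + 0.152·24.2 = 38.8384 + 3.6784 = 42.5168.
X − T̂ = 45.8 − 42.517 = 3.283 → 3.28

3.28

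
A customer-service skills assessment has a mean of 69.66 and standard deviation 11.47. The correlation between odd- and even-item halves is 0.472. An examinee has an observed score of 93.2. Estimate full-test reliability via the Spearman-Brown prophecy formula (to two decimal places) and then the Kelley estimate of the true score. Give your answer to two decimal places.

84.73

Spearman-Brown: ρ = 2r/(1 + r) = 2(0.472)/(1 + 0.472) = 0.9440/1.472 = 0.6413 → 0.64
T̂ = 0.64(93.2) + 0.36(69.66) = 59.648 + 25.0776 = 84.726 → 84.73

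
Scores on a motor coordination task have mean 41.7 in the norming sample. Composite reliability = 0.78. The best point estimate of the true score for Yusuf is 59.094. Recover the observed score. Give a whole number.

64

T̂ = ρX + (1 − ρ)μ  ⇒  X = (T̂ − (1 − ρ)μ) / ρ
X = (59.094 − 0.22 × 41.7) / 0.78 = (59.094 − 9.174) / 0.78 = 49.920 / 0.78 = 64.00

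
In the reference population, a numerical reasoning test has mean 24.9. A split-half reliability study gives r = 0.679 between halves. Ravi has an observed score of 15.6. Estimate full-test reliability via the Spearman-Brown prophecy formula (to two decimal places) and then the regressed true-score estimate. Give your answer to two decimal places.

Spearman-Brown: ρ = 2r/(1 + r) = 2(0.679)/(1 + 0.679) = 1.3580/1.679 = 0.8088 → 0.81
T̂ = ρX + (1 − ρ)μ
  = 0.81 × 15.6 + 0.19 × 24.9
  = 12.636 + 4.731
  = 17.367
  ≈ 17.37

17.37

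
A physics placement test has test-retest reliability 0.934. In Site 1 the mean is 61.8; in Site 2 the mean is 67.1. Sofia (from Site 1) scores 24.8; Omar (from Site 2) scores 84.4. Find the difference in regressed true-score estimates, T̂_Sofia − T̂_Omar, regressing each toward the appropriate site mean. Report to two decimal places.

-56.02

T̂_Sofia = 0.934(24.8) + 0.066(61.8) = 27.2420
T̂_Omar = 0.934(84.4) + 0.066(67.1) = 83.2582
Difference = 27.2420 − 83.2582 = -56.0162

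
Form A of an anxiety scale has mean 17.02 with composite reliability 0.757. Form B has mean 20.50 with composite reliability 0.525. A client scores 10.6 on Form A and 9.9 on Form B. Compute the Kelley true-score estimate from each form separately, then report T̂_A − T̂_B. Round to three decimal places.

-2.775

T̂_A = 0.757(10.6) + 0.243(17.02) = 12.16006
T̂_B = 0.525(9.9) + 0.475(20.50) = 14.93500
T̂_A − T̂_B = -2.77494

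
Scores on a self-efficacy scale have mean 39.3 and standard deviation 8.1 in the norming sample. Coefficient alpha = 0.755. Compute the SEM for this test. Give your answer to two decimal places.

4.01

SEM = SD · √(1 − ρ) = 8.1 × √0.245 = 8.1 × 0.4950 = 4.009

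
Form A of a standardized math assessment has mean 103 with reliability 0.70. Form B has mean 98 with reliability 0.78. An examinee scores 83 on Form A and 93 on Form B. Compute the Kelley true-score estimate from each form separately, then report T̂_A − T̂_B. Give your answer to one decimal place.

-5.1

T̂_A = 0.70(83) + 0.30(103) = 89.000
T̂_B = 0.78(93) + 0.22(98) = 94.100
T̂_A − T̂_B = -5.100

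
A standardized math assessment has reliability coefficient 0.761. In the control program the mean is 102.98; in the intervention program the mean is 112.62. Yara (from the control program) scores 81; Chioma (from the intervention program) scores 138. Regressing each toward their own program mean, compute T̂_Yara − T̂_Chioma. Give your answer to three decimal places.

-45.681

T̂_Yara = 0.761(81) + 0.239(102.98) = 86.25322
T̂_Chioma = 0.761(138) + 0.239(112.62) = 131.93418
Difference = 86.25322 − 131.93418 = -45.68096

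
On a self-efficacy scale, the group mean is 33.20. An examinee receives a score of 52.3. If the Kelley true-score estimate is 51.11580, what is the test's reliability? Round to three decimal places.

T̂ = ρX + (1 − ρ)μ  ⇒  T̂ − μ = ρ(X − μ)
ρ = (T̂ − μ)/(X − μ) = (51.11580 − 33.20) / (52.3 − 33.20) = 17.91580 / 19.10 = 0.93800

0.938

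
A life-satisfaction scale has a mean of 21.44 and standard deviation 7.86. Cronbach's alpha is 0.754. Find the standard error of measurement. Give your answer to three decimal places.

SEM = SD · √(1 − ρ) = 7.86 × √0.246 = 7.86 × 0.4960 = 3.8984

3.898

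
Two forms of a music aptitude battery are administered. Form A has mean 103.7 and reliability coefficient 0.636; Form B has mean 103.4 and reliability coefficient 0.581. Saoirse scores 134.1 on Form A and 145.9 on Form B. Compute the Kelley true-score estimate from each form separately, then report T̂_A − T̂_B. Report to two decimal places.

-5.06

T̂_A = 0.636(134.1) + 0.364(103.7) = 123.0344
T̂_B = 0.581(145.9) + 0.419(103.4) = 128.0925
T̂_A − T̂_B = -5.0581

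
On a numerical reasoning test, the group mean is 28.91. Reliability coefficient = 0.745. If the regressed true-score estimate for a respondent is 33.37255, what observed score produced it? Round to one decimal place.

34.9

T̂ = ρX + (1 − ρ)μ  ⇒  X = (T̂ − (1 − ρ)μ) / ρ
X = (33.37255 − 0.255 × 28.91) / 0.745 = (33.37255 − 7.37205) / 0.745 = 26.00050 / 0.745 = 34.900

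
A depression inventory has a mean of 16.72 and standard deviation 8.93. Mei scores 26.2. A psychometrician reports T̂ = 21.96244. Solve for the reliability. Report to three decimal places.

0.553

T̂ = ρX + (1 − ρ)μ  ⇒  T̂ − μ = ρ(X − μ)
ρ = (T̂ − μ)/(X − μ) = (21.96244 − 16.72) / (26.2 − 16.72) = 5.24244 / 9.48 = 0.55300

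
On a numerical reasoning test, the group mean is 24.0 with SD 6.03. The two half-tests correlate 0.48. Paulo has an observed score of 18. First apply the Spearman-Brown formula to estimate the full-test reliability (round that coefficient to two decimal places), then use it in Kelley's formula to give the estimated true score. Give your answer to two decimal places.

20.10

Spearman-Brown: ρ = 2r/(1 + r) = 2(0.48)/(1 + 0.48) = 0.960/1.48 = 0.6486 → 0.65
Weight the observed score by reliability and the mean by (1 − reliability): T̂ = 0.65·18 + 0.35·24.0 = 11.70 + 8.400 = 20.100.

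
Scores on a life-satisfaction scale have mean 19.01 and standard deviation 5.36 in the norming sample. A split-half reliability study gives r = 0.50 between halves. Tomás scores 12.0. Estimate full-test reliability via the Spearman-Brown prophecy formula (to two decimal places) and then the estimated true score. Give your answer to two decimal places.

14.31

Spearman-Brown: ρ = 2r/(1 + r) = 2(0.50)/(1 + 0.50) = 1.000/1.50 = 0.6667 → 0.67
Weight the observed score by reliability and the mean by (1 − reliability): T̂ = 0.67·12.0 + 0.33·19.01 = 8.040 + 6.2733 = 14.313.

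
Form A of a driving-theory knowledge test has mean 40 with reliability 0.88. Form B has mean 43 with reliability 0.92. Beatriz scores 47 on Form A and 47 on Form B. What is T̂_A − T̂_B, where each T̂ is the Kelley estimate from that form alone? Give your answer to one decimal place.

-0.5

T̂_A = 0.88(47) + 0.12(40) = 46.160
T̂_B = 0.92(47) + 0.08(43) = 46.680
T̂_A − T̂_B = -0.520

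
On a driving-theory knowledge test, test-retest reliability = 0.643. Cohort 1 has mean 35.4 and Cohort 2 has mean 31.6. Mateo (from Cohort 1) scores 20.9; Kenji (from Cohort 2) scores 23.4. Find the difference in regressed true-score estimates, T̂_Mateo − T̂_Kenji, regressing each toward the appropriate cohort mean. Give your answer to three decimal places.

T̂_Mateo = 0.643(20.9) + 0.357(35.4) = 26.07650
T̂_Kenji = 0.643(23.4) + 0.357(31.6) = 26.32740
Difference = 26.07650 − 26.32740 = -0.25090

-0.251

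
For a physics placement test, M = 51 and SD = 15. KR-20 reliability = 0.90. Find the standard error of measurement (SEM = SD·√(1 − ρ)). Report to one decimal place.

4.7

SEM = SD · √(1 − ρ) = 15 × √0.10 = 15 × 0.3162 = 4.743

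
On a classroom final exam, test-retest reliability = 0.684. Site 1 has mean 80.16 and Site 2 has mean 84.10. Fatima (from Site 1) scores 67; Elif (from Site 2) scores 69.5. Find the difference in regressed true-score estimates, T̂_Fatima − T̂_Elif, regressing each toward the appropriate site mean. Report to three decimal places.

T̂_Fatima = 0.684(67) + 0.316(80.16) = 71.15856
T̂_Elif = 0.684(69.5) + 0.316(84.10) = 74.11360
Difference = 71.15856 − 74.11360 = -2.95504

-2.955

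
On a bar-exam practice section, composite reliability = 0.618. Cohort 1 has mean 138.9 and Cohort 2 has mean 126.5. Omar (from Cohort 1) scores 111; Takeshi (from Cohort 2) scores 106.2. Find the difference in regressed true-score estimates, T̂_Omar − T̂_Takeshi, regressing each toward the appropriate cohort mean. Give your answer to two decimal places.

T̂_Omar = 0.618(111) + 0.382(138.9) = 121.6578
T̂_Takeshi = 0.618(106.2) + 0.382(126.5) = 113.9546
Difference = 121.6578 − 113.9546 = 7.7032

7.70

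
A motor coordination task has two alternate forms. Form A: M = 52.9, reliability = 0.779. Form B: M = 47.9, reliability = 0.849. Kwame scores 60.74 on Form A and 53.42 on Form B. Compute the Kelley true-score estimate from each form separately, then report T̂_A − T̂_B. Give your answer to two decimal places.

6.42

T̂_A = 0.779(60.74) + 0.221(52.9) = 59.0074
T̂_B = 0.849(53.42) + 0.151(47.9) = 52.5865
T̂_A − T̂_B = 6.4209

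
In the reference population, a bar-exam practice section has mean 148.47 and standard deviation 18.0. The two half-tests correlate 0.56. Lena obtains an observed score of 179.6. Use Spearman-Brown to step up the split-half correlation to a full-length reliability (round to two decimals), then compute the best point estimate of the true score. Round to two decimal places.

170.88

Spearman-Brown: ρ = 2r/(1 + r) = 2(0.56)/(1 + 0.56) = 1.120/1.56 = 0.7179 → 0.72
T̂ = 0.72(179.6) + 0.28(148.47) = 129.312 + 41.5716 = 170.884 → 170.88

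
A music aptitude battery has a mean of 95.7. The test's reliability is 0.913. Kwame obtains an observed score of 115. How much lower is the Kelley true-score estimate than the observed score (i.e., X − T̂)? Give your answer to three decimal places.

T̂ = 0.913(115) + 0.087(95.7) = 104.995 + 8.3259 = 113.32090 → 113.3209
X − T̂ = 115 − 113.3209 = 1.6791 → 1.679

1.679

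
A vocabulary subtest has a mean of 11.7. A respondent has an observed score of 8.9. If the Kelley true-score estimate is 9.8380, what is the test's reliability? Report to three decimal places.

0.665

T̂ = ρX + (1 − ρ)μ  ⇒  T̂ − μ = ρ(X − μ)
ρ = (T̂ − μ)/(X − μ) = (9.8380 − 11.7) / (8.9 − 11.7) = -1.8620 / -2.8 = 0.66500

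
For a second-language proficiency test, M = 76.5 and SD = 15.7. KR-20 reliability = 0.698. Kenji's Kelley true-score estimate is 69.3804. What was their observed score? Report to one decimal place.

66.3

T̂ = ρX + (1 − ρ)μ  ⇒  X = (T̂ − (1 − ρ)μ) / ρ
X = (69.3804 − 0.302 × 76.5) / 0.698 = (69.3804 − 23.1030) / 0.698 = 46.2774 / 0.698 = 66.300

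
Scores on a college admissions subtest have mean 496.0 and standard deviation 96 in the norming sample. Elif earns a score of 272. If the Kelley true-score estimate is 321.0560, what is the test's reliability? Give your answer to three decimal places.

T̂ = ρX + (1 − ρ)μ  ⇒  T̂ − μ = ρ(X − μ)
ρ = (T̂ − μ)/(X − μ) = (321.0560 − 496.0) / (272 − 496.0) = -174.9440 / -224.0 = 0.78100

0.781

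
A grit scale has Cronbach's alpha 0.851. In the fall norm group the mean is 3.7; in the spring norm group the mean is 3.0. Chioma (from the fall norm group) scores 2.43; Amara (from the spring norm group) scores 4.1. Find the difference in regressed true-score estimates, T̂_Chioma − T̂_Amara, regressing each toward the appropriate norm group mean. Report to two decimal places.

-1.32

T̂_Chioma = 0.851(2.43) + 0.149(3.7) = 2.6192
T̂_Amara = 0.851(4.1) + 0.149(3.0) = 3.9361
Difference = 2.6192 − 3.9361 = -1.3169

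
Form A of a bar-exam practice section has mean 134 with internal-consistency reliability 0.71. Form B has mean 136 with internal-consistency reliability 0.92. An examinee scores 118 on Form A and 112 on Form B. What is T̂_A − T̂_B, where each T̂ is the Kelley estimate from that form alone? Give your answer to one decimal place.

T̂_A = 0.71(118) + 0.29(134) = 122.640
T̂_B = 0.92(112) + 0.08(136) = 113.920
T̂_A − T̂_B = 8.720

8.7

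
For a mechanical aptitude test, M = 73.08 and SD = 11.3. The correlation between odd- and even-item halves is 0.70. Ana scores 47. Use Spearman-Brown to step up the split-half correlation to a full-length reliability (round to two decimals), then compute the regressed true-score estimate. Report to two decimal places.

51.69

Spearman-Brown: ρ = 2r/(1 + r) = 2(0.70)/(1 + 0.70) = 1.400/1.70 = 0.8235 → 0.82
Weight the observed score by reliability and the mean by (1 − reliability): T̂ = 0.82·47 + 0.18·73.08 = 38.54 + 13.1544 = 51.694.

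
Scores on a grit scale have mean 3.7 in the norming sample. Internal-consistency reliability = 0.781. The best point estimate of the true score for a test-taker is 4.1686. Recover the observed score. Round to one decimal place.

T̂ = ρX + (1 − ρ)μ  ⇒  X = (T̂ − (1 − ρ)μ) / ρ
X = (4.1686 − 0.219 × 3.7) / 0.781 = (4.1686 − 0.8103) / 0.781 = 3.3583 / 0.781 = 4.300

4.3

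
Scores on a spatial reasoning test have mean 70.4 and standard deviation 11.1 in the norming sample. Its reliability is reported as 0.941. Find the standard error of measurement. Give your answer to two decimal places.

SEM = SD · √(1 − ρ) = 11.1 × √0.059 = 11.1 × 0.2429 = 2.696

2.70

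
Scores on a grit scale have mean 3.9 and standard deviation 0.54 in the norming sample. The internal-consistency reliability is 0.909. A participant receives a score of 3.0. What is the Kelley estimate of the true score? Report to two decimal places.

3.08

T̂ = 0.909(3.0) + 0.091(3.9) = 2.7270 + 0.3549 = 3.082 → 3.08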